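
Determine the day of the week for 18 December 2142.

Tuesday

Doomsday rule: the anchor day for the 2100s is Sunday. For year 42: 42÷12 = 3 r 6, and 6÷4 = 1, so 3+6+1 = 10.
Sunday + 10 ≡ Wednesday — that's 2142's doomsday.
In December the doomsday date is Dec 12.
Dec 18 is 6 days after Dec 12; 6 mod 7 = 6, so Wednesday + 6 = Tuesday.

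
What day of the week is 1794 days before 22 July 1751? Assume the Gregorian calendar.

First find the weekday of Jul 22, 1751. Doomsday rule: the anchor day for the 1700s is Sunday. For year 51: 51÷12 = 4 r 3, and 3÷4 = 0, so 4+3+0 = 7.
Sunday + 7 ≡ Sunday — that's 1751's doomsday.
In July the doomsday date is Jul 11.
Jul 22 is 11 days after Jul 11; 11 mod 7 = 4, so Sunday + 4 = Thursday.
1794 mod 7 = 2, so 1794 days before a Thursday is Thursday − 2 = Tuesday.

Tuesday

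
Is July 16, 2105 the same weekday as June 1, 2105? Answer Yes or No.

No

From Jun 1, 2105 to Jul 16, 2105 is 45 days.
45 mod 7 = 3, so they are different weekdays.
(Jun 1, 2105 is a Monday; Jul 16, 2105 is a Thursday.)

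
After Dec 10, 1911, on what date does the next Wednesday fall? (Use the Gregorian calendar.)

December 13, 1911

Dec 10, 1911 is a Sunday.
From Sunday to the next Wednesday is 3 days.
Dec 10, 1911 + 3 = Dec 13, 1911.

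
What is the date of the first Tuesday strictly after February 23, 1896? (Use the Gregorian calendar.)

Feb 23, 1896 is a Sunday.
From Sunday to the next Tuesday is 2 days.
Feb 23, 1896 + 2 = Feb 25, 1896.

February 25, 1896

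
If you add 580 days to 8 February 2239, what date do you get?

September 10, 2240

+365 (one year) → Feb 8, 2240 (215 left).
Feb has 29 days: +22 → Mar 1, 2240 (193 left).
Mar has 31 days: +31 → Apr 1, 2240 (162 left).
Apr has 30 days: +30 → May 1, 2240 (132 left).
May has 31 days: +31 → Jun 1, 2240 (101 left).
Jun has 30 days: +30 → Jul 1, 2240 (71 left).
Jul has 31 days: +31 → Aug 1, 2240 (40 left).
Aug has 31 days: +31 → Sep 1, 2240 (9 left).
+9 → Sep 10, 2240.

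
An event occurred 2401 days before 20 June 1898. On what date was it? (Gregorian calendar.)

−365 (one year) → Jun 20, 1897 (2036 left).
−365 (one year) → Jun 20, 1896 (1671 left).
−366 (one year; includes Feb 29, 1896) → Jun 20, 1895 (1305 left).
−365 (one year) → Jun 20, 1894 (940 left).
−365 (one year) → Jun 20, 1893 (575 left).
−365 (one year) → Jun 20, 1892 (210 left).
−20 → May 31, 1892 (end of May, 31 days; 190 left).
−31 → Apr 30, 1892 (end of Apr, 30 days; 159 left).
−30 → Mar 31, 1892 (end of Mar, 31 days; 129 left).
−31 → Feb 29, 1892 (end of Feb, 29 days; 98 left).
−29 → Jan 31, 1892 (end of Jan, 31 days; 69 left).
−31 → Dec 31, 1891 (end of Dec, 31 days; 38 left).
−31 → Nov 30, 1891 (end of Nov, 30 days; 7 left).
−7 → Nov 23, 1891.

November 23, 1891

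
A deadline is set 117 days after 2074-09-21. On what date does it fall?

Sep has 30 days: +10 → Oct 1, 2074 (107 left).
Oct has 31 days: +31 → Nov 1, 2074 (76 left).
Nov has 30 days: +30 → Dec 1, 2074 (46 left).
Dec has 31 days: +31 → Jan 1, 2075 (15 left).
+15 → Jan 16, 2075.

January 16, 2075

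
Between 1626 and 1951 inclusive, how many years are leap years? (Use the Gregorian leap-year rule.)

Multiples of 4 in [1626,1951]: 81.
Of those, multiples of 100: 3 (not leap unless ÷400).
Multiples of 400: 0.
Leap years = 81 − 3 + 0 = 78.

78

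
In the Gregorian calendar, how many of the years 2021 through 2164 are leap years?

35

Multiples of 4 in [2021,2164]: 36.
Of those, multiples of 100: 1 (not leap unless ÷400).
Multiples of 400: 0.
Leap years = 36 − 1 + 0 = 35.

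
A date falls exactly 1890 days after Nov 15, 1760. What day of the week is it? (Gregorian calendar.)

Saturday

First find the weekday of Nov 15, 1760. Doomsday rule: the anchor day for the 1700s is Sunday. For year 60: 60÷12 = 5 r 0, and 0÷4 = 0, so 5+0+0 = 5.
Sunday + 5 ≡ Friday — that's 1760's doomsday.
In November the doomsday date is Nov 7.
Nov 15 is 8 days after Nov 7; 8 mod 7 = 1, so Friday + 1 = Saturday.
1890 mod 7 = 0, so 1890 days after a Saturday is Saturday + 0 = Saturday.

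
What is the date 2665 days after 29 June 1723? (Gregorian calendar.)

+366 (one year; includes Feb 29, 1724) → Jun 29, 1724 (2299 left).
+365 (one year) → Jun 29, 1725 (1934 left).
+365 (one year) → Jun 29, 1726 (1569 left).
+365 (one year) → Jun 29, 1727 (1204 left).
+366 (one year; includes Feb 29, 1728) → Jun 29, 1728 (838 left).
+365 (one year) → Jun 29, 1729 (473 left).
+365 (one year) → Jun 29, 1730 (108 left).
Jun has 30 days: +2 → Jul 1, 1730 (106 left).
Jul has 31 days: +31 → Aug 1, 1730 (75 left).
Aug has 31 days: +31 → Sep 1, 1730 (44 left).
Sep has 30 days: +30 → Oct 1, 1730 (14 left).
+14 → Oct 15, 1730.

October 15, 1730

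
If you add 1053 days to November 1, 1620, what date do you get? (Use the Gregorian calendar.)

September 20, 1623

+365 (one year) → Nov 1, 1621 (688 left).
+365 (one year) → Nov 1, 1622 (323 left).
Nov has 30 days: +30 → Dec 1, 1622 (293 left).
Dec has 31 days: +31 → Jan 1, 1623 (262 left).
Jan has 31 days: +31 → Feb 1, 1623 (231 left).
Feb has 28 days: +28 → Mar 1, 1623 (203 left).
Mar has 31 days: +31 → Apr 1, 1623 (172 left).
Apr has 30 days: +30 → May 1, 1623 (142 left).
May has 31 days: +31 → Jun 1, 1623 (111 left).
Jun has 30 days: +30 → Jul 1, 1623 (81 left).
Jul has 31 days: +31 → Aug 1, 1623 (50 left).
Aug has 31 days: +31 → Sep 1, 1623 (19 left).
+19 → Sep 20, 1623.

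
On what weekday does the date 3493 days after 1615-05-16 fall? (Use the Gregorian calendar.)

First find the weekday of May 16, 1615. Doomsday rule: the anchor day for the 1600s is Tuesday. For year 15: 15÷12 = 1 r 3, and 3÷4 = 0, so 1+3+0 = 4.
Tuesday + 4 ≡ Saturday — that's 1615's doomsday.
In May the doomsday date is May 9.
May 16 is 7 days after May 9; 7 mod 7 = 0, so Saturday + 0 = Saturday.
3493 mod 7 = 0, so 3493 days after a Saturday is Saturday + 0 = Saturday.

Saturday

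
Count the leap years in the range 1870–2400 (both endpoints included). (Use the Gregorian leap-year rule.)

129

Multiples of 4 in [1870,2400]: 133.
Of those, multiples of 100: 6 (not leap unless ÷400).
Multiples of 400: 2.
Leap years = 133 − 6 + 2 = 129.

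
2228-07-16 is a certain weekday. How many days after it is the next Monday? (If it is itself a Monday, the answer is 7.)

Jul 16, 2228 is a Wednesday.
From Wednesday to the next Monday is 5 days.

5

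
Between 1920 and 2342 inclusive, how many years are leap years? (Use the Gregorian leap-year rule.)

103

Multiples of 4 in [1920,2342]: 106.
Of those, multiples of 100: 4 (not leap unless ÷400).
Multiples of 400: 1.
Leap years = 106 − 4 + 1 = 103.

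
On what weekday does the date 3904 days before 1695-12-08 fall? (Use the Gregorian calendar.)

Dec 8, 1695 is a Thursday.
3904 mod 7 = 5, so 3904 days before a Thursday is Thursday − 5 = Saturday.

Saturday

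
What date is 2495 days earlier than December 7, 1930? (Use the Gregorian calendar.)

February 7, 1924

−365 (one year) → Dec 7, 1929 (2130 left).
−365 (one year) → Dec 7, 1928 (1765 left).
−366 (one year; includes Feb 29, 1928) → Dec 7, 1927 (1399 left).
−365 (one year) → Dec 7, 1926 (1034 left).
−365 (one year) → Dec 7, 1925 (669 left).
−365 (one year) → Dec 7, 1924 (304 left).
−7 → Nov 30, 1924 (end of Nov, 30 days; 297 left).
−30 → Oct 31, 1924 (end of Oct, 31 days; 267 left).
−31 → Sep 30, 1924 (end of Sep, 30 days; 236 left).
−30 → Aug 31, 1924 (end of Aug, 31 days; 206 left).
−31 → Jul 31, 1924 (end of Jul, 31 days; 175 left).
−31 → Jun 30, 1924 (end of Jun, 30 days; 144 left).
−30 → May 31, 1924 (end of May, 31 days; 114 left).
−31 → Apr 30, 1924 (end of Apr, 30 days; 83 left).
−30 → Mar 31, 1924 (end of Mar, 31 days; 53 left).
−31 → Feb 29, 1924 (end of Feb, 29 days; 22 left).
−22 → Feb 7, 1924.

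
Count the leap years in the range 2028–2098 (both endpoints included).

Multiples of 4 in [2028,2098]: 18.
Of those, multiples of 100: 0 (not leap unless ÷400).
Multiples of 400: 0.
Leap years = 18 − 0 + 0 = 18.

18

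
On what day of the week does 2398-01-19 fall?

Doomsday rule: the anchor day for the 2300s is Wednesday. For year 98: 98÷12 = 8 r 2, and 2÷4 = 0, so 8+2+0 = 10.
Wednesday + 10 ≡ Saturday — that's 2398's doomsday.
In January the doomsday date is Jan 3 (2398 is not a leap year).
Jan 19 is 16 days after Jan 3; 16 mod 7 = 2, so Saturday + 2 = Monday.

Monday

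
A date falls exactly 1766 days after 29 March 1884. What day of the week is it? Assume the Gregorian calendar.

Monday

Mar 29, 1884 is a Saturday.
1766 mod 7 = 2, so 1766 days after a Saturday is Saturday + 2 = Monday.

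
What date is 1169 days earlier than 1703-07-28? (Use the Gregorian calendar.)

−365 (one year) → Jul 28, 1702 (804 left).
−365 (one year) → Jul 28, 1701 (439 left).
−365 (one year) → Jul 28, 1700 (74 left).
−28 → Jun 30, 1700 (end of Jun, 30 days; 46 left).
−30 → May 31, 1700 (end of May, 31 days; 16 left).
−16 → May 15, 1700.

May 15, 1700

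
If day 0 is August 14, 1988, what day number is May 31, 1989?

290

Aug 14, 1988 → Sep 14, 1988: 31 days (August has 31).
Sep 14, 1988 → Oct 14, 1988: 30 days (September has 30).
Oct 14, 1988 → Nov 14, 1988: 31 days (October has 31).
Nov 14, 1988 → Dec 14, 1988: 30 days (November has 30).
Dec 14, 1988 → Jan 14, 1989: 31 days (December has 31).
Jan 14, 1989 → Feb 14, 1989: 31 days (January has 31).
Feb 14, 1989 → Mar 14, 1989: 28 days (February has 28).
Mar 14, 1989 → Apr 14, 1989: 31 days (March has 31).
Apr 14, 1989 → May 14, 1989: 30 days (April has 30).
May 14, 1989 → May 31, 1989: 17 days.
Total: 290 days.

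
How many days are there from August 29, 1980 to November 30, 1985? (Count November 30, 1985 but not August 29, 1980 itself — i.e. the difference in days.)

Aug 29, 1980 → Aug 29, 1981: 365 days.
Aug 29, 1981 → Aug 29, 1982: 365 days.
Aug 29, 1982 → Aug 29, 1983: 365 days.
Aug 29, 1983 → Aug 29, 1984: 366 days (Feb 29, 1984 is in that span).
Aug 29, 1984 → Aug 29, 1985: 365 days.
Aug 29, 1985 → Sep 29, 1985: 31 days (August has 31).
Sep 29, 1985 → Oct 29, 1985: 30 days (September has 30).
Oct 29, 1985 → Nov 29, 1985: 31 days (October has 31).
Nov 29, 1985 → Nov 30, 1985: 1 days.
Total: 1919 days.

1919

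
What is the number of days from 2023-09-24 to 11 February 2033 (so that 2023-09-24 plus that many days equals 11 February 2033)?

3428

Sep 24, 2023 → Sep 24, 2024: 366 days (Feb 29, 2024 is in that span).
Sep 24, 2024 → Sep 24, 2025: 365 days.
Sep 24, 2025 → Sep 24, 2026: 365 days.
Sep 24, 2026 → Sep 24, 2027: 365 days.
Sep 24, 2027 → Sep 24, 2028: 366 days (Feb 29, 2028 is in that span).
Sep 24, 2028 → Sep 24, 2029: 365 days.
Sep 24, 2029 → Sep 24, 2030: 365 days.
Sep 24, 2030 → Sep 24, 2031: 365 days.
Sep 24, 2031 → Sep 24, 2032: 366 days (Feb 29, 2032 is in that span).
Sep 24, 2032 → Oct 24, 2032: 30 days (September has 30).
Oct 24, 2032 → Nov 24, 2032: 31 days (October has 31).
Nov 24, 2032 → Dec 24, 2032: 30 days (November has 30).
Dec 24, 2032 → Jan 24, 2033: 31 days (December has 31).
Jan 24, 2033 → Feb 11, 2033: 18 days.
Total: 3428 days.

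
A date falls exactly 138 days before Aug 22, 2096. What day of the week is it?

Friday

First find the weekday of Aug 22, 2096. Doomsday rule: the anchor day for the 2000s is Tuesday. For year 96: 96÷12 = 8 r 0, and 0÷4 = 0, so 8+0+0 = 8.
Tuesday + 8 ≡ Wednesday — that's 2096's doomsday.
In August the doomsday date is Aug 8.
Aug 22 is 14 days after Aug 8; 14 mod 7 = 0, so Wednesday + 0 = Wednesday.
138 mod 7 = 5, so 138 days before a Wednesday is Wednesday − 5 = Friday.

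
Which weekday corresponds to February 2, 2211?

Doomsday rule: the anchor day for the 2200s is Friday. For year 11: 11÷12 = 0 r 11, and 11÷4 = 2, so 0+11+2 = 13.
Friday + 13 ≡ Thursday — that's 2211's doomsday.
In February the doomsday date is Feb 28 (2211 is not a leap year).
Feb 2 is 26 days before Feb 28; 26 mod 7 = 5, so Thursday − 5 = Saturday.

Saturday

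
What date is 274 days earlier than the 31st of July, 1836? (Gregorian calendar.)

−31 → Jun 30, 1836 (end of Jun, 30 days; 243 left).
−30 → May 31, 1836 (end of May, 31 days; 213 left).
−31 → Apr 30, 1836 (end of Apr, 30 days; 182 left).
−30 → Mar 31, 1836 (end of Mar, 31 days; 152 left).
−31 → Feb 29, 1836 (end of Feb, 29 days; 121 left).
−29 → Jan 31, 1836 (end of Jan, 31 days; 92 left).
−31 → Dec 31, 1835 (end of Dec, 31 days; 61 left).
−31 → Nov 30, 1835 (end of Nov, 30 days; 30 left).
−30 → Oct 31, 1835 (end of Oct, 31 days; 0 left).

October 31, 1835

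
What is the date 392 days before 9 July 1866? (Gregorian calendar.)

June 12, 1865

−9 → Jun 30, 1866 (end of Jun, 30 days; 383 left).
−30 → May 31, 1866 (end of May, 31 days; 353 left).
−31 → Apr 30, 1866 (end of Apr, 30 days; 322 left).
−30 → Mar 31, 1866 (end of Mar, 31 days; 292 left).
−31 → Feb 28, 1866 (end of Feb, 28 days; 261 left).
−28 → Jan 31, 1866 (end of Jan, 31 days; 233 left).
−31 → Dec 31, 1865 (end of Dec, 31 days; 202 left).
−31 → Nov 30, 1865 (end of Nov, 30 days; 171 left).
−30 → Oct 31, 1865 (end of Oct, 31 days; 141 left).
−31 → Sep 30, 1865 (end of Sep, 30 days; 110 left).
−30 → Aug 31, 1865 (end of Aug, 31 days; 80 left).
−31 → Jul 31, 1865 (end of Jul, 31 days; 49 left).
−31 → Jun 30, 1865 (end of Jun, 30 days; 18 left).
−18 → Jun 12, 1865.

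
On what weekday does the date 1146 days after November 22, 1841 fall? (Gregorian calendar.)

Saturday

First find the weekday of Nov 22, 1841. Doomsday rule: the anchor day for the 1800s is Friday. For year 41: 41÷12 = 3 r 5, and 5÷4 = 1, so 3+5+1 = 9.
Friday + 9 ≡ Sunday — that's 1841's doomsday.
In November the doomsday date is Nov 7.
Nov 22 is 15 days after Nov 7; 15 mod 7 = 1, so Sunday + 1 = Monday.
1146 mod 7 = 5, so 1146 days after a Monday is Monday + 5 = Saturday.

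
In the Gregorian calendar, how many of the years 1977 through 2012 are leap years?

Multiples of 4 in [1977,2012]: 9.
Of those, multiples of 100: 1 (not leap unless ÷400).
Multiples of 400: 1.
Leap years = 9 − 1 + 1 = 9.

9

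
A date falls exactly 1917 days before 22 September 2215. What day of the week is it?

Sep 22, 2215 is a Friday.
1917 mod 7 = 6, so 1917 days before a Friday is Friday − 6 = Saturday.

Saturday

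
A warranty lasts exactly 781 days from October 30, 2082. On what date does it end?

December 19, 2084

+365 (one year) → Oct 30, 2083 (416 left).
+366 (one year; includes Feb 29, 2084) → Oct 30, 2084 (50 left).
Oct has 31 days: +2 → Nov 1, 2084 (48 left).
Nov has 30 days: +30 → Dec 1, 2084 (18 left).
+18 → Dec 19, 2084.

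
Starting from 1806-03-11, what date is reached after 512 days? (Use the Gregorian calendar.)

August 5, 1807

+365 (one year) → Mar 11, 1807 (147 left).
Mar has 31 days: +21 → Apr 1, 1807 (126 left).
Apr has 30 days: +30 → May 1, 1807 (96 left).
May has 31 days: +31 → Jun 1, 1807 (65 left).
Jun has 30 days: +30 → Jul 1, 1807 (35 left).
Jul has 31 days: +31 → Aug 1, 1807 (4 left).
+4 → Aug 5, 1807.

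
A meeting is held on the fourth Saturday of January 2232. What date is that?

January 28, 2232

January 1, 2232 is a Sunday.
The first Saturday is therefore January 7 (6 days later).
The fourth Saturday is 7 + 3×7 = January 28.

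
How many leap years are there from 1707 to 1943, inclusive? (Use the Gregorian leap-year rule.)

Multiples of 4 in [1707,1943]: 59.
Of those, multiples of 100: 2 (not leap unless ÷400).
Multiples of 400: 0.
Leap years = 59 − 2 + 0 = 57.

57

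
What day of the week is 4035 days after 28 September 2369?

Sep 28, 2369 is a Sunday.
4035 mod 7 = 3, so 4035 days after a Sunday is Sunday + 3 = Wednesday.

Wednesday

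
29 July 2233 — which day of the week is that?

Monday

Doomsday rule: the anchor day for the 2200s is Friday. For year 33: 33÷12 = 2 r 9, and 9÷4 = 2, so 2+9+2 = 13.
Friday + 13 ≡ Thursday — that's 2233's doomsday.
In July the doomsday date is Jul 11.
Jul 29 is 18 days after Jul 11; 18 mod 7 = 4, so Thursday + 4 = Monday.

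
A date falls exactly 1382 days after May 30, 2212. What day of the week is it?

First find the weekday of May 30, 2212. Doomsday rule: the anchor day for the 2200s is Friday. For year 12: 12÷12 = 1 r 0, and 0÷4 = 0, so 1+0+0 = 1.
Friday + 1 ≡ Saturday — that's 2212's doomsday.
In May the doomsday date is May 9.
May 30 is 21 days after May 9; 21 mod 7 = 0, so Saturday + 0 = Saturday.
1382 mod 7 = 3, so 1382 days after a Saturday is Saturday + 3 = Tuesday.

Tuesday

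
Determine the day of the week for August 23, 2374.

Doomsday rule: the anchor day for the 2300s is Wednesday. For year 74: 74÷12 = 6 r 2, and 2÷4 = 0, so 6+2+0 = 8.
Wednesday + 8 ≡ Thursday — that's 2374's doomsday.
In August the doomsday date is Aug 8.
Aug 23 is 15 days after Aug 8; 15 mod 7 = 1, so Thursday + 1 = Friday.

Friday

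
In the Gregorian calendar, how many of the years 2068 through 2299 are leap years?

56

Multiples of 4 in [2068,2299]: 58.
Of those, multiples of 100: 2 (not leap unless ÷400).
Multiples of 400: 0.
Leap years = 58 − 2 + 0 = 56.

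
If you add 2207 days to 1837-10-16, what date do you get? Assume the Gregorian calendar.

November 1, 1843

+365 (one year) → Oct 16, 1838 (1842 left).
+365 (one year) → Oct 16, 1839 (1477 left).
+366 (one year; includes Feb 29, 1840) → Oct 16, 1840 (1111 left).
+365 (one year) → Oct 16, 1841 (746 left).
+365 (one year) → Oct 16, 1842 (381 left).
Oct has 31 days: +16 → Nov 1, 1842 (365 left).
Nov has 30 days: +30 → Dec 1, 1842 (335 left).
Dec has 31 days: +31 → Jan 1, 1843 (304 left).
Jan has 31 days: +31 → Feb 1, 1843 (273 left).
Feb has 28 days: +28 → Mar 1, 1843 (245 left).
Mar has 31 days: +31 → Apr 1, 1843 (214 left).
Apr has 30 days: +30 → May 1, 1843 (184 left).
May has 31 days: +31 → Jun 1, 1843 (153 left).
Jun has 30 days: +30 → Jul 1, 1843 (123 left).
Jul has 31 days: +31 → Aug 1, 1843 (92 left).
Aug has 31 days: +31 → Sep 1, 1843 (61 left).
Sep has 30 days: +30 → Oct 1, 1843 (31 left).
Oct has 31 days: +31 → Nov 1, 1843 (0 left).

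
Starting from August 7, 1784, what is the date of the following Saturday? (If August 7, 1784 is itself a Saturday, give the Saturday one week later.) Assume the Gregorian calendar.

August 14, 1784

Aug 7, 1784 is a Saturday.
From Saturday to the next Saturday is 7 days.
Aug 7, 1784 + 7 = Aug 14, 1784.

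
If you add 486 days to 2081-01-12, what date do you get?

+365 (one year) → Jan 12, 2082 (121 left).
Jan has 31 days: +20 → Feb 1, 2082 (101 left).
Feb has 28 days: +28 → Mar 1, 2082 (73 left).
Mar has 31 days: +31 → Apr 1, 2082 (42 left).
Apr has 30 days: +30 → May 1, 2082 (12 left).
+12 → May 13, 2082.

May 13, 2082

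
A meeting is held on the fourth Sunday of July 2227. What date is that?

July 1, 2227 is a Sunday.
The first Sunday is therefore July 1 (same day).
The fourth Sunday is 1 + 3×7 = July 22.

July 22, 2227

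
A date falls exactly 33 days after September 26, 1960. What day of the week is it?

Sep 26, 1960 is a Monday.
33 mod 7 = 5, so 33 days after a Monday is Monday + 5 = Saturday.

Saturday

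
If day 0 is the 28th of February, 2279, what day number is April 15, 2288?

3334

Feb 28, 2279 → Feb 28, 2280: 365 days.
Feb 28, 2280 → Feb 28, 2281: 366 days (Feb 29, 2280 is in that span).
Feb 28, 2281 → Feb 28, 2282: 365 days.
Feb 28, 2282 → Feb 28, 2283: 365 days.
Feb 28, 2283 → Feb 28, 2284: 365 days.
Feb 28, 2284 → Feb 28, 2285: 366 days (Feb 29, 2284 is in that span).
Feb 28, 2285 → Feb 28, 2286: 365 days.
Feb 28, 2286 → Feb 28, 2287: 365 days.
Feb 28, 2287 → Feb 28, 2288: 365 days.
Feb 28, 2288 → Mar 28, 2288: 29 days (February has 29).
Mar 28, 2288 → Apr 15, 2288: 18 days.
Total: 3334 days.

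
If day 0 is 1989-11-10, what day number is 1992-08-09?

Nov 10, 1989 → Nov 10, 1990: 365 days.
Nov 10, 1990 → Nov 10, 1991: 365 days.
Nov 10, 1991 → Dec 10, 1991: 30 days (November has 30).
Dec 10, 1991 → Jan 10, 1992: 31 days (December has 31).
Jan 10, 1992 → Feb 10, 1992: 31 days (January has 31).
Feb 10, 1992 → Mar 10, 1992: 29 days (February has 29).
Mar 10, 1992 → Apr 10, 1992: 31 days (March has 31).
Apr 10, 1992 → May 10, 1992: 30 days (April has 30).
May 10, 1992 → Jun 10, 1992: 31 days (May has 31).
Jun 10, 1992 → Jul 10, 1992: 30 days (June has 30).
Jul 10, 1992 → Aug 9, 1992: 30 days.
Total: 1003 days.

1003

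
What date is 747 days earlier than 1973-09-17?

September 1, 1971

−365 (one year) → Sep 17, 1972 (382 left).
−17 → Aug 31, 1972 (end of Aug, 31 days; 365 left).
−31 → Jul 31, 1972 (end of Jul, 31 days; 334 left).
−31 → Jun 30, 1972 (end of Jun, 30 days; 303 left).
−30 → May 31, 1972 (end of May, 31 days; 273 left).
−31 → Apr 30, 1972 (end of Apr, 30 days; 242 left).
−30 → Mar 31, 1972 (end of Mar, 31 days; 212 left).
−31 → Feb 29, 1972 (end of Feb, 29 days; 181 left).
−29 → Jan 31, 1972 (end of Jan, 31 days; 152 left).
−31 → Dec 31, 1971 (end of Dec, 31 days; 121 left).
−31 → Nov 30, 1971 (end of Nov, 30 days; 90 left).
−30 → Oct 31, 1971 (end of Oct, 31 days; 60 left).
−31 → Sep 30, 1971 (end of Sep, 30 days; 29 left).
−29 → Sep 1, 1971.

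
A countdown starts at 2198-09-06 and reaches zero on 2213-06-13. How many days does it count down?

Sep 6, 2198 → Sep 6, 2199: 365 days.
Sep 6, 2199 → Sep 6, 2200: 365 days.
Sep 6, 2200 → Sep 6, 2201: 365 days.
Sep 6, 2201 → Sep 6, 2202: 365 days.
Sep 6, 2202 → Sep 6, 2203: 365 days.
Sep 6, 2203 → Sep 6, 2204: 366 days (Feb 29, 2204 is in that span).
Sep 6, 2204 → Sep 6, 2205: 365 days.
Sep 6, 2205 → Sep 6, 2206: 365 days.
Sep 6, 2206 → Sep 6, 2207: 365 days.
Sep 6, 2207 → Sep 6, 2208: 366 days (Feb 29, 2208 is in that span).
Sep 6, 2208 → Sep 6, 2209: 365 days.
Sep 6, 2209 → Sep 6, 2210: 365 days.
Sep 6, 2210 → Sep 6, 2211: 365 days.
Sep 6, 2211 → Sep 6, 2212: 366 days (Feb 29, 2212 is in that span).
Sep 6, 2212 → Oct 6, 2212: 30 days (September has 30).
Oct 6, 2212 → Nov 6, 2212: 31 days (October has 31).
Nov 6, 2212 → Dec 6, 2212: 30 days (November has 30).
Dec 6, 2212 → Jan 6, 2213: 31 days (December has 31).
Jan 6, 2213 → Feb 6, 2213: 31 days (January has 31).
Feb 6, 2213 → Mar 6, 2213: 28 days (February has 28).
Mar 6, 2213 → Apr 6, 2213: 31 days (March has 31).
Apr 6, 2213 → May 6, 2213: 30 days (April has 30).
May 6, 2213 → Jun 6, 2213: 31 days (May has 31).
Jun 6, 2213 → Jun 13, 2213: 7 days.
Total: 5393 days.

5393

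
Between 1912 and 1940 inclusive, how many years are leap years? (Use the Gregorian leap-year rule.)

8

Multiples of 4 in [1912,1940]: 8.
Of those, multiples of 100: 0 (not leap unless ÷400).
Multiples of 400: 0.
Leap years = 8 − 0 + 0 = 8.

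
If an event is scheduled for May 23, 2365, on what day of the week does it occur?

Sunday

Doomsday rule: the anchor day for the 2300s is Wednesday. For year 65: 65÷12 = 5 r 5, and 5÷4 = 1, so 5+5+1 = 11.
Wednesday + 11 ≡ Sunday — that's 2365's doomsday.
In May the doomsday date is May 9.
May 23 is 14 days after May 9; 14 mod 7 = 0, so Sunday + 0 = Sunday.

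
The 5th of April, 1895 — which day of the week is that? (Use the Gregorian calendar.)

Friday

Doomsday rule: the anchor day for the 1800s is Friday. For year 95: 95÷12 = 7 r 11, and 11÷4 = 2, so 7+11+2 = 20.
Friday + 20 ≡ Thursday — that's 1895's doomsday.
In April the doomsday date is Apr 4.
Apr 5 is 1 day after Apr 4; 1 mod 7 = 1, so Thursday + 1 = Friday.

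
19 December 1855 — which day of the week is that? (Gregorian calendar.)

Doomsday rule: the anchor day for the 1800s is Friday. For year 55: 55÷12 = 4 r 7, and 7÷4 = 1, so 4+7+1 = 12.
Friday + 12 ≡ Wednesday — that's 1855's doomsday.
In December the doomsday date is Dec 12.
Dec 19 is 7 days after Dec 12; 7 mod 7 = 0, so Wednesday + 0 = Wednesday.

Wednesday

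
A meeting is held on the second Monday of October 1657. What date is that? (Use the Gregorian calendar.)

October 8, 1657

October 1, 1657 is a Monday.
The first Monday is therefore October 1 (same day).
The second Monday is 1 + 1×7 = October 8.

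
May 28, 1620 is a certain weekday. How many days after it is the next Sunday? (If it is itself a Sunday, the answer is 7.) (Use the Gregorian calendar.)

3

May 28, 1620 is a Thursday.
From Thursday to the next Sunday is 3 days.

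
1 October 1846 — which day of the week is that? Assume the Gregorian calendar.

Doomsday rule: the anchor day for the 1800s is Friday. For year 46: 46÷12 = 3 r 10, and 10÷4 = 2, so 3+10+2 = 15.
Friday + 15 ≡ Saturday — that's 1846's doomsday.
In October the doomsday date is Oct 10.
Oct 1 is 9 days before Oct 10; 9 mod 7 = 2, so Saturday − 2 = Thursday.

Thursday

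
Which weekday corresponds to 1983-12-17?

Saturday

Doomsday rule: the anchor day for the 1900s is Wednesday. For year 83: 83÷12 = 6 r 11, and 11÷4 = 2, so 6+11+2 = 19.
Wednesday + 19 ≡ Monday — that's 1983's doomsday.
In December the doomsday date is Dec 12.
Dec 17 is 5 days after Dec 12; 5 mod 7 = 5, so Monday + 5 = Saturday.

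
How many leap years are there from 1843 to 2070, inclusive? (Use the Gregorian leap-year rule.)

Multiples of 4 in [1843,2070]: 57.
Of those, multiples of 100: 2 (not leap unless ÷400).
Multiples of 400: 1.
Leap years = 57 − 2 + 1 = 56.

56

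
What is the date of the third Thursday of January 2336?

January 16, 2336

January 1, 2336 is a Wednesday.
The first Thursday is therefore January 2 (1 days later).
The third Thursday is 2 + 2×7 = January 16.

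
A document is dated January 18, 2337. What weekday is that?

Monday

Doomsday rule: the anchor day for the 2300s is Wednesday. For year 37: 37÷12 = 3 r 1, and 1÷4 = 0, so 3+1+0 = 4.
Wednesday + 4 ≡ Sunday — that's 2337's doomsday.
In January the doomsday date is Jan 3 (2337 is not a leap year).
Jan 18 is 15 days after Jan 3; 15 mod 7 = 1, so Sunday + 1 = Monday.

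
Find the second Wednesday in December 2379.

December 1, 2379 is a Saturday.
The first Wednesday is therefore December 5 (4 days later).
The second Wednesday is 5 + 1×7 = December 12.

December 12, 2379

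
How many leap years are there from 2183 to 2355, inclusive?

41

Multiples of 4 in [2183,2355]: 43.
Of those, multiples of 100: 2 (not leap unless ÷400).
Multiples of 400: 0.
Leap years = 43 − 2 + 0 = 41.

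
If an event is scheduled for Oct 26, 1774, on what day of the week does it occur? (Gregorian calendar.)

Wednesday

Doomsday rule: the anchor day for the 1700s is Sunday. For year 74: 74÷12 = 6 r 2, and 2÷4 = 0, so 6+2+0 = 8.
Sunday + 8 ≡ Monday — that's 1774's doomsday.
In October the doomsday date is Oct 10.
Oct 26 is 16 days after Oct 10; 16 mod 7 = 2, so Monday + 2 = Wednesday.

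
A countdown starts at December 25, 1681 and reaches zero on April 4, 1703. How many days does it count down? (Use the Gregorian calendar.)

Dec 25, 1681 → Dec 25, 1682: 365 days.
Dec 25, 1682 → Dec 25, 1683: 365 days.
Dec 25, 1683 → Dec 25, 1684: 366 days (Feb 29, 1684 is in that span).
Dec 25, 1684 → Dec 25, 1685: 365 days.
Dec 25, 1685 → Dec 25, 1686: 365 days.
Dec 25, 1686 → Dec 25, 1687: 365 days.
Dec 25, 1687 → Dec 25, 1688: 366 days (Feb 29, 1688 is in that span).
Dec 25, 1688 → Dec 25, 1689: 365 days.
Dec 25, 1689 → Dec 25, 1690: 365 days.
Dec 25, 1690 → Dec 25, 1691: 365 days.
Dec 25, 1691 → Dec 25, 1692: 366 days (Feb 29, 1692 is in that span).
Dec 25, 1692 → Dec 25, 1693: 365 days.
Dec 25, 1693 → Dec 25, 1694: 365 days.
Dec 25, 1694 → Dec 25, 1695: 365 days.
Dec 25, 1695 → Dec 25, 1696: 366 days (Feb 29, 1696 is in that span).
Dec 25, 1696 → Dec 25, 1697: 365 days.
Dec 25, 1697 → Dec 25, 1698: 365 days.
Dec 25, 1698 → Dec 25, 1699: 365 days.
Dec 25, 1699 → Dec 25, 1700: 365 days.
Dec 25, 1700 → Dec 25, 1701: 365 days.
Dec 25, 1701 → Dec 25, 1702: 365 days.
Dec 25, 1702 → Jan 25, 1703: 31 days (December has 31).
Jan 25, 1703 → Feb 25, 1703: 31 days (January has 31).
Feb 25, 1703 → Mar 25, 1703: 28 days (February has 28).
Mar 25, 1703 → Apr 4, 1703: 10 days.
Total: 7769 days.

7769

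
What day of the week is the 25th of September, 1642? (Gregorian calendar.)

Doomsday rule: the anchor day for the 1600s is Tuesday. For year 42: 42÷12 = 3 r 6, and 6÷4 = 1, so 3+6+1 = 10.
Tuesday + 10 ≡ Friday — that's 1642's doomsday.
In September the doomsday date is Sep 5.
Sep 25 is 20 days after Sep 5; 20 mod 7 = 6, so Friday + 6 = Thursday.

Thursday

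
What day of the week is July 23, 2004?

Doomsday rule: the anchor day for the 2000s is Tuesday. For year 04: 4÷12 = 0 r 4, and 4÷4 = 1, so 0+4+1 = 5.
Tuesday + 5 ≡ Sunday — that's 2004's doomsday.
In July the doomsday date is Jul 11.
Jul 23 is 12 days after Jul 11; 12 mod 7 = 5, so Sunday + 5 = Friday.

Friday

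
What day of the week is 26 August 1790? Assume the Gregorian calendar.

Thursday

Doomsday rule: the anchor day for the 1700s is Sunday. For year 90: 90÷12 = 7 r 6, and 6÷4 = 1, so 7+6+1 = 14.
Sunday + 14 ≡ Sunday — that's 1790's doomsday.
In August the doomsday date is Aug 8.
Aug 26 is 18 days after Aug 8; 18 mod 7 = 4, so Sunday + 4 = Thursday.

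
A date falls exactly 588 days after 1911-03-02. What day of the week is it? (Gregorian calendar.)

Thursday

Mar 2, 1911 is a Thursday.
588 mod 7 = 0, so 588 days after a Thursday is Thursday + 0 = Thursday.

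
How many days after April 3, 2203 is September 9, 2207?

1620

Apr 3, 2203 → Apr 3, 2204: 366 days (Feb 29, 2204 is in that span).
Apr 3, 2204 → Apr 3, 2205: 365 days.
Apr 3, 2205 → Apr 3, 2206: 365 days.
Apr 3, 2206 → Apr 3, 2207: 365 days.
Apr 3, 2207 → May 3, 2207: 30 days (April has 30).
May 3, 2207 → Jun 3, 2207: 31 days (May has 31).
Jun 3, 2207 → Jul 3, 2207: 30 days (June has 30).
Jul 3, 2207 → Aug 3, 2207: 31 days (July has 31).
Aug 3, 2207 → Sep 3, 2207: 31 days (August has 31).
Sep 3, 2207 → Sep 9, 2207: 6 days.
Total: 1620 days.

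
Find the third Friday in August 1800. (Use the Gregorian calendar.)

August 1, 1800 is a Friday.
The first Friday is therefore August 1 (same day).
The third Friday is 1 + 2×7 = August 15.

August 15, 1800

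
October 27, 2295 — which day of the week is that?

Sunday

Doomsday rule: the anchor day for the 2200s is Friday. For year 95: 95÷12 = 7 r 11, and 11÷4 = 2, so 7+11+2 = 20.
Friday + 20 ≡ Thursday — that's 2295's doomsday.
In October the doomsday date is Oct 10.
Oct 27 is 17 days after Oct 10; 17 mod 7 = 3, so Thursday + 3 = Sunday.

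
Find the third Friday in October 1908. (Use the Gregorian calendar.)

October 16, 1908

October 1, 1908 is a Thursday.
The first Friday is therefore October 2 (1 days later).
The third Friday is 2 + 2×7 = October 16.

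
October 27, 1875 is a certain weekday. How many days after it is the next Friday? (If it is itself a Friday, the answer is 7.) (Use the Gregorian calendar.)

2

Oct 27, 1875 is a Wednesday.
From Wednesday to the next Friday is 2 days.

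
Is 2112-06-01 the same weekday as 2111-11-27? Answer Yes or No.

From Nov 27, 2111 to Jun 1, 2112 is 187 days.
187 mod 7 = 5, so they are different weekdays.
(Nov 27, 2111 is a Friday; Jun 1, 2112 is a Wednesday.)

No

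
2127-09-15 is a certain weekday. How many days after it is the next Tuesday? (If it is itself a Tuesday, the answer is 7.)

Sep 15, 2127 is a Monday.
From Monday to the next Tuesday is 1 day.

1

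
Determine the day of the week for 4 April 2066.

January 1, 2066 is a Friday.
Jan 1, 2066 → Feb 1, 2066: 31 days (January has 31).
Feb 1, 2066 → Mar 1, 2066: 28 days (February has 28).
Mar 1, 2066 → Apr 1, 2066: 31 days (March has 31).
Apr 1, 2066 → Apr 4, 2066: 3 days.
Total: 93 days.
93 mod 7 = 2, so Friday + 2 = Sunday.

Sunday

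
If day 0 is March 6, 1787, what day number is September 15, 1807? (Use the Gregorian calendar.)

Mar 6, 1787 → Mar 6, 1788: 366 days (Feb 29, 1788 is in that span).
Mar 6, 1788 → Mar 6, 1789: 365 days.
Mar 6, 1789 → Mar 6, 1790: 365 days.
Mar 6, 1790 → Mar 6, 1791: 365 days.
Mar 6, 1791 → Mar 6, 1792: 366 days (Feb 29, 1792 is in that span).
Mar 6, 1792 → Mar 6, 1793: 365 days.
Mar 6, 1793 → Mar 6, 1794: 365 days.
Mar 6, 1794 → Mar 6, 1795: 365 days.
Mar 6, 1795 → Mar 6, 1796: 366 days (Feb 29, 1796 is in that span).
Mar 6, 1796 → Mar 6, 1797: 365 days.
Mar 6, 1797 → Mar 6, 1798: 365 days.
Mar 6, 1798 → Mar 6, 1799: 365 days.
Mar 6, 1799 → Mar 6, 1800: 365 days.
Mar 6, 1800 → Mar 6, 1801: 365 days.
Mar 6, 1801 → Mar 6, 1802: 365 days.
Mar 6, 1802 → Mar 6, 1803: 365 days.
Mar 6, 1803 → Mar 6, 1804: 366 days (Feb 29, 1804 is in that span).
Mar 6, 1804 → Mar 6, 1805: 365 days.
Mar 6, 1805 → Mar 6, 1806: 365 days.
Mar 6, 1806 → Mar 6, 1807: 365 days.
Mar 6, 1807 → Apr 6, 1807: 31 days (March has 31).
Apr 6, 1807 → May 6, 1807: 30 days (April has 30).
May 6, 1807 → Jun 6, 1807: 31 days (May has 31).
Jun 6, 1807 → Jul 6, 1807: 30 days (June has 30).
Jul 6, 1807 → Aug 6, 1807: 31 days (July has 31).
Aug 6, 1807 → Sep 6, 1807: 31 days (August has 31).
Sep 6, 1807 → Sep 15, 1807: 9 days.
Total: 7497 days.

7497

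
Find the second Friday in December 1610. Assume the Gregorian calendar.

December 10, 1610

December 1, 1610 is a Wednesday.
The first Friday is therefore December 3 (2 days later).
The second Friday is 3 + 1×7 = December 10.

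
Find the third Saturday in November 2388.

November 1, 2388 is a Tuesday.
The first Saturday is therefore November 5 (4 days later).
The third Saturday is 5 + 2×7 = November 19.

November 19, 2388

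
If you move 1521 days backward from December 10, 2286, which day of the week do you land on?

Dec 10, 2286 is a Friday.
1521 mod 7 = 2, so 1521 days before a Friday is Friday − 2 = Wednesday.

Wednesday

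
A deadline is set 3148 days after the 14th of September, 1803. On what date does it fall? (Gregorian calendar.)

April 27, 1812

+366 (one year; includes Feb 29, 1804) → Sep 14, 1804 (2782 left).
+365 (one year) → Sep 14, 1805 (2417 left).
+365 (one year) → Sep 14, 1806 (2052 left).
+365 (one year) → Sep 14, 1807 (1687 left).
+366 (one year; includes Feb 29, 1808) → Sep 14, 1808 (1321 left).
+365 (one year) → Sep 14, 1809 (956 left).
+365 (one year) → Sep 14, 1810 (591 left).
+365 (one year) → Sep 14, 1811 (226 left).
Sep has 30 days: +17 → Oct 1, 1811 (209 left).
Oct has 31 days: +31 → Nov 1, 1811 (178 left).
Nov has 30 days: +30 → Dec 1, 1811 (148 left).
Dec has 31 days: +31 → Jan 1, 1812 (117 left).
Jan has 31 days: +31 → Feb 1, 1812 (86 left).
Feb has 29 days: +29 → Mar 1, 1812 (57 left).
Mar has 31 days: +31 → Apr 1, 1812 (26 left).
+26 → Apr 27, 1812.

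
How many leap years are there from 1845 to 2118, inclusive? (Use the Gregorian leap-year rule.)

66

Multiples of 4 in [1845,2118]: 68.
Of those, multiples of 100: 3 (not leap unless ÷400).
Multiples of 400: 1.
Leap years = 68 − 3 + 1 = 66.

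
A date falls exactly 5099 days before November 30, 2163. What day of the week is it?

Sunday

Nov 30, 2163 is a Wednesday.
5099 mod 7 = 3, so 5099 days before a Wednesday is Wednesday − 3 = Sunday.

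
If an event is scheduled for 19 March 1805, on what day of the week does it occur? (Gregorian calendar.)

Doomsday rule: the anchor day for the 1800s is Friday. For year 05: 5÷12 = 0 r 5, and 5÷4 = 1, so 0+5+1 = 6.
Friday + 6 ≡ Thursday — that's 1805's doomsday.
In March the doomsday date is Mar 14.
Mar 19 is 5 days after Mar 14; 5 mod 7 = 5, so Thursday + 5 = Tuesday.

Tuesday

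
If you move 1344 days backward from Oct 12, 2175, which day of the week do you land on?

Thursday

First find the weekday of Oct 12, 2175. Doomsday rule: the anchor day for the 2100s is Sunday. For year 75: 75÷12 = 6 r 3, and 3÷4 = 0, so 6+3+0 = 9.
Sunday + 9 ≡ Tuesday — that's 2175's doomsday.
In October the doomsday date is Oct 10.
Oct 12 is 2 days after Oct 10; 2 mod 7 = 2, so Tuesday + 2 = Thursday.
1344 mod 7 = 0, so 1344 days before a Thursday is Thursday − 0 = Thursday.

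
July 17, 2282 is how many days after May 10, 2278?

May 10, 2278 → May 10, 2279: 365 days.
May 10, 2279 → May 10, 2280: 366 days (Feb 29, 2280 is in that span).
May 10, 2280 → May 10, 2281: 365 days.
May 10, 2281 → May 10, 2282: 365 days.
May 10, 2282 → Jun 10, 2282: 31 days (May has 31).
Jun 10, 2282 → Jul 10, 2282: 30 days (June has 30).
Jul 10, 2282 → Jul 17, 2282: 7 days.
Total: 1529 days.

1529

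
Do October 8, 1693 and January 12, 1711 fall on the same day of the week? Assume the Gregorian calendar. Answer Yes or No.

From Oct 8, 1693 to Jan 12, 1711 is 6304 days.
6304 mod 7 = 4, so they are different weekdays.
(Oct 8, 1693 is a Thursday; Jan 12, 1711 is a Monday.)

No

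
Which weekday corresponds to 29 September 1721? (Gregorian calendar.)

Monday

Doomsday rule: the anchor day for the 1700s is Sunday. For year 21: 21÷12 = 1 r 9, and 9÷4 = 2, so 1+9+2 = 12.
Sunday + 12 ≡ Friday — that's 1721's doomsday.
In September the doomsday date is Sep 5.
Sep 29 is 24 days after Sep 5; 24 mod 7 = 3, so Friday + 3 = Monday.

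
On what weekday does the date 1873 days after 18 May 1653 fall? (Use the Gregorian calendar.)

First find the weekday of May 18, 1653. Doomsday rule: the anchor day for the 1600s is Tuesday. For year 53: 53÷12 = 4 r 5, and 5÷4 = 1, so 4+5+1 = 10.
Tuesday + 10 ≡ Friday — that's 1653's doomsday.
In May the doomsday date is May 9.
May 18 is 9 days after May 9; 9 mod 7 = 2, so Friday + 2 = Sunday.
1873 mod 7 = 4, so 1873 days after a Sunday is Sunday + 4 = Thursday.

Thursday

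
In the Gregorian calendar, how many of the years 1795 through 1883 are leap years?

Multiples of 4 in [1795,1883]: 22.
Of those, multiples of 100: 1 (not leap unless ÷400).
Multiples of 400: 0.
Leap years = 22 − 1 + 0 = 21.

21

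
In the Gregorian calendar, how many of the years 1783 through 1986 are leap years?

49

Multiples of 4 in [1783,1986]: 51.
Of those, multiples of 100: 2 (not leap unless ÷400).
Multiples of 400: 0.
Leap years = 51 − 2 + 0 = 49.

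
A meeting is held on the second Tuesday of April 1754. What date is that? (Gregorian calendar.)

April 9, 1754

April 1, 1754 is a Monday.
The first Tuesday is therefore April 2 (1 days later).
The second Tuesday is 2 + 1×7 = April 9.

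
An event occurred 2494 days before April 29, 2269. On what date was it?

July 1, 2262

−365 (one year) → Apr 29, 2268 (2129 left).
−366 (one year; includes Feb 29, 2268) → Apr 29, 2267 (1763 left).
−365 (one year) → Apr 29, 2266 (1398 left).
−365 (one year) → Apr 29, 2265 (1033 left).
−365 (one year) → Apr 29, 2264 (668 left).
−366 (one year; includes Feb 29, 2264) → Apr 29, 2263 (302 left).
−29 → Mar 31, 2263 (end of Mar, 31 days; 273 left).
−31 → Feb 28, 2263 (end of Feb, 28 days; 242 left).
−28 → Jan 31, 2263 (end of Jan, 31 days; 214 left).
−31 → Dec 31, 2262 (end of Dec, 31 days; 183 left).
−31 → Nov 30, 2262 (end of Nov, 30 days; 152 left).
−30 → Oct 31, 2262 (end of Oct, 31 days; 122 left).
−31 → Sep 30, 2262 (end of Sep, 30 days; 91 left).
−30 → Aug 31, 2262 (end of Aug, 31 days; 61 left).
−31 → Jul 31, 2262 (end of Jul, 31 days; 30 left).
−30 → Jul 1, 2262.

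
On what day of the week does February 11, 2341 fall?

Tuesday

Doomsday rule: the anchor day for the 2300s is Wednesday. For year 41: 41÷12 = 3 r 5, and 5÷4 = 1, so 3+5+1 = 9.
Wednesday + 9 ≡ Friday — that's 2341's doomsday.
In February the doomsday date is Feb 28 (2341 is not a leap year).
Feb 11 is 17 days before Feb 28; 17 mod 7 = 3, so Friday − 3 = Tuesday.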